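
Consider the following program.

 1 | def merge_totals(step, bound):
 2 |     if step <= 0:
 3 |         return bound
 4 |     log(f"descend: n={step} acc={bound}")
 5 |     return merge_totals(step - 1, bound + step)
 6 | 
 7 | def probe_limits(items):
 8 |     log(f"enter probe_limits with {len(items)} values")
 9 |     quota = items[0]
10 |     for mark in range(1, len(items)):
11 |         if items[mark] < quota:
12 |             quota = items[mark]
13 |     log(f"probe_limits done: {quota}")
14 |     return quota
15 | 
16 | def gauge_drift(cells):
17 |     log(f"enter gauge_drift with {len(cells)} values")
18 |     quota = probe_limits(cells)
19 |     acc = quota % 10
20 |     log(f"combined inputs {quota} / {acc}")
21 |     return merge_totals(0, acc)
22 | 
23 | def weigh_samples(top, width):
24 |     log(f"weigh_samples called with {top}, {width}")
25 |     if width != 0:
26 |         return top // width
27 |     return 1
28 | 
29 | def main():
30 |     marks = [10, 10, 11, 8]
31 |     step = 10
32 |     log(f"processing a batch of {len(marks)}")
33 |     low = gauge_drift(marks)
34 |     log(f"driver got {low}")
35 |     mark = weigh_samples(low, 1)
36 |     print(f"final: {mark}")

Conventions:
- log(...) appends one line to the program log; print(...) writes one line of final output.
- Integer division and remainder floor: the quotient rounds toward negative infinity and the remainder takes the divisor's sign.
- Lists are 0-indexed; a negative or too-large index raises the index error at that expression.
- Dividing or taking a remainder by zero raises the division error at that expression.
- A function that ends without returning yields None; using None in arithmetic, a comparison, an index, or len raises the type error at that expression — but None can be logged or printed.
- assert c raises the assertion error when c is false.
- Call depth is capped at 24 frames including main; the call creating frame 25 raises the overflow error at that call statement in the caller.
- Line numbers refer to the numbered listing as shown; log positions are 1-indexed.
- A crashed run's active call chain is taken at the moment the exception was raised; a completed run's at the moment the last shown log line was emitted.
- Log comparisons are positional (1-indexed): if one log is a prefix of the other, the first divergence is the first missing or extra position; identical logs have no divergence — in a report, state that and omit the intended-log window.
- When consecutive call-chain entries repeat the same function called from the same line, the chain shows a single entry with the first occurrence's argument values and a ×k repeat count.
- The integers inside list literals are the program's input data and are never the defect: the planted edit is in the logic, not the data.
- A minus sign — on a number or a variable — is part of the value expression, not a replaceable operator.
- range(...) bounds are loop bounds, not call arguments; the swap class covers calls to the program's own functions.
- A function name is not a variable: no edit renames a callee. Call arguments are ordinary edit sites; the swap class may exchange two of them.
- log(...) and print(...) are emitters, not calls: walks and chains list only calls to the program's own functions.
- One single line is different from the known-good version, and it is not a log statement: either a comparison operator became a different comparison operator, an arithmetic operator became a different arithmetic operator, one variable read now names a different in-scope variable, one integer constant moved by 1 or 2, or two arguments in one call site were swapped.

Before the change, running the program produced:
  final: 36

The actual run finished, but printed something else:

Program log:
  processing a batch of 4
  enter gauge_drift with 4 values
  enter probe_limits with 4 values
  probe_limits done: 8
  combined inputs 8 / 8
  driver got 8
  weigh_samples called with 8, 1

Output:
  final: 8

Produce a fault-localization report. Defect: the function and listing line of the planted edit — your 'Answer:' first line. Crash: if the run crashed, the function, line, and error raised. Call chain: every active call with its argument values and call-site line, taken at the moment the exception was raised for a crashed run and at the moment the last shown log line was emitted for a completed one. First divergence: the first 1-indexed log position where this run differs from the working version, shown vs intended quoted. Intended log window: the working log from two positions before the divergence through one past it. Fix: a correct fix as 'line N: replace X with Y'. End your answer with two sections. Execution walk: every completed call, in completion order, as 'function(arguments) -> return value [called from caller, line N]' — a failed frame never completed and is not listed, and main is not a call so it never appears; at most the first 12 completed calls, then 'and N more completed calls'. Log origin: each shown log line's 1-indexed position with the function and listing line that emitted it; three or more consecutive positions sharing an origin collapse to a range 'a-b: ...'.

Answer: the defect is in gauge_drift at line 21.
Core observation: Log line 6 is where behavior first shows: 'driver got 8' appears instead of 'descend: n=8 acc=0'.
Call chain: main -> weigh_samples(8, 1) (called at line 35).
First divergence: position 6 — shown 'driver got 8', intended 'descend: n=8 acc=0'.
Intended log window:
  4: probe_limits done: 8
  5: combined inputs 8 / 8
  6: descend: n=8 acc=0
  7: descend: n=7 acc=8
Execution walk:
  probe_limits([10, 10, 11, 8]) -> 8  [called from gauge_drift, line 18]
  merge_totals(0, 8) -> 8  [called from gauge_drift, line 21]
  gauge_drift([10, 10, 11, 8]) -> 8  [called from main, line 33]
  weigh_samples(8, 1) -> 8  [called from main, line 35]
Log line origins:
  1: emitted by main (line 32)
  2: emitted by gauge_drift (line 17)
  3: emitted by probe_limits (line 8)
  4: emitted by probe_limits (line 13)
  5: emitted by gauge_drift (line 20)
  6: emitted by main (line 34)
  7: emitted by weigh_samples (line 24)
A correct fix: line 21: replace `merge_totals(0, acc)` with `merge_totals(acc, 0)`.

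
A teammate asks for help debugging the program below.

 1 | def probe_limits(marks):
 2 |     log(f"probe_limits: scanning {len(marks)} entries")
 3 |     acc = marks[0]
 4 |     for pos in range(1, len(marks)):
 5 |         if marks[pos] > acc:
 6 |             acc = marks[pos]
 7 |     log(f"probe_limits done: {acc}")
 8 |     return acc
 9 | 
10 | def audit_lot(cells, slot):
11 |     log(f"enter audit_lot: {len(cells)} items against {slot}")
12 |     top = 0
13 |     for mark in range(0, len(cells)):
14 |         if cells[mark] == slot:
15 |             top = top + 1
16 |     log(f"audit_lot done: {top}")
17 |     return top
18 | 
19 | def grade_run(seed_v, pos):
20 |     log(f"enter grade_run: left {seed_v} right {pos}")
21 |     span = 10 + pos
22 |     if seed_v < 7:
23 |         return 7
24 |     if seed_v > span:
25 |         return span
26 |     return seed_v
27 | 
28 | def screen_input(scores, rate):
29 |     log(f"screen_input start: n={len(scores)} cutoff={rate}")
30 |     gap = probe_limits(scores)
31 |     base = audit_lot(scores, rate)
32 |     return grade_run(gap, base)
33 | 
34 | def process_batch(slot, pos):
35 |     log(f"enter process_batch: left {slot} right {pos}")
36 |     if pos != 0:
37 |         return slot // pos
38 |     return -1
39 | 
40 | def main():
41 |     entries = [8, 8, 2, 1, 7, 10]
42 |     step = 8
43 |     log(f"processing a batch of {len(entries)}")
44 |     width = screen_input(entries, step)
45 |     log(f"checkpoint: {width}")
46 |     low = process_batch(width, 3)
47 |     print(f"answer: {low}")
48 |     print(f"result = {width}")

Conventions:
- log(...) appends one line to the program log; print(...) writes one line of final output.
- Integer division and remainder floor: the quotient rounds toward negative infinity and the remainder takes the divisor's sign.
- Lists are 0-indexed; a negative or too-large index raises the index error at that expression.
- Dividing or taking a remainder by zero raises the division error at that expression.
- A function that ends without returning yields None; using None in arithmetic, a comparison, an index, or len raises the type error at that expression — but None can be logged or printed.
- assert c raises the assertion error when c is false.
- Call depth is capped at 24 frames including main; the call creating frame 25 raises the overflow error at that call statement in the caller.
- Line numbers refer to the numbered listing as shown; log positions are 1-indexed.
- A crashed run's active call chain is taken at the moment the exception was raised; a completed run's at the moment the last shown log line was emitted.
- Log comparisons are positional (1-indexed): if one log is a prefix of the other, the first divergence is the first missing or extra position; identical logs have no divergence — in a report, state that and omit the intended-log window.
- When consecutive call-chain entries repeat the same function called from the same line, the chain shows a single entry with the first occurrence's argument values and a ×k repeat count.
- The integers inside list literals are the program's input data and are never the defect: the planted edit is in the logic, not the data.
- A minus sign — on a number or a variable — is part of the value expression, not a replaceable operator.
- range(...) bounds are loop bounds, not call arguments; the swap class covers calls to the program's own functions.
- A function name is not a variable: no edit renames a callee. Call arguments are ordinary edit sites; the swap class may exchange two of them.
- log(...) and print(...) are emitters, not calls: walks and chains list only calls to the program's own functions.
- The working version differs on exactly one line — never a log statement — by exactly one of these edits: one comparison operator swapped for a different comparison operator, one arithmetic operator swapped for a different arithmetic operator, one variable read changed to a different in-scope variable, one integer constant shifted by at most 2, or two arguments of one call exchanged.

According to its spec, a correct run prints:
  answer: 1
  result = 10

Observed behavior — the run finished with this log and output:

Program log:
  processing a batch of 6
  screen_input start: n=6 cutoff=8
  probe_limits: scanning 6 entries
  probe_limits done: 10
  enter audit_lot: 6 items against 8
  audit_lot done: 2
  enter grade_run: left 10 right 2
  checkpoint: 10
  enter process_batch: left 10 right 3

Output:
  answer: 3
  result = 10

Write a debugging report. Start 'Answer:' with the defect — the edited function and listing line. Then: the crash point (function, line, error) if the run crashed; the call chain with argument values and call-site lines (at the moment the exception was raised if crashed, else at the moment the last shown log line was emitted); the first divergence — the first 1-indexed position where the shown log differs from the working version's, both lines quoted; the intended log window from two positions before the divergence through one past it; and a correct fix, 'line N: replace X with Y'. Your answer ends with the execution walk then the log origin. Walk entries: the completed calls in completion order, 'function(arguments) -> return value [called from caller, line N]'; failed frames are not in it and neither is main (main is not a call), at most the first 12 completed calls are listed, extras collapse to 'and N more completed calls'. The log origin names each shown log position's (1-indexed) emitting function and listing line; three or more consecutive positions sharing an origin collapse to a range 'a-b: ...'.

Answer: the defect is in process_batch at line 37.
Core observation: The two runs log identically and part ways only at the printed values.
Call chain: main -> process_batch(10, 3) (called at line 46).
First divergence: none — the logs agree in full.
Execution walk:
  probe_limits([8, 8, 2, 1, 7, 10]) -> 10  [called from screen_input, line 30]
  audit_lot([8, 8, 2, 1, 7, 10], 8) -> 2  [called from screen_input, line 31]
  grade_run(10, 2) -> 10  [called from screen_input, line 32]
  screen_input([8, 8, 2, 1, 7, 10], 8) -> 10  [called from main, line 44]
  process_batch(10, 3) -> 3  [called from main, line 46]
Log line origins:
  1: logged in main at line 43
  2: logged in screen_input at line 29
  3: logged in probe_limits at line 2
  4: logged in probe_limits at line 7
  5: logged in audit_lot at line 11
  6: logged in audit_lot at line 16
  7: logged in grade_run at line 20
  8: logged in main at line 45
  9: logged in process_batch at line 35
A correct fix: line 37: replace `//` with `%`.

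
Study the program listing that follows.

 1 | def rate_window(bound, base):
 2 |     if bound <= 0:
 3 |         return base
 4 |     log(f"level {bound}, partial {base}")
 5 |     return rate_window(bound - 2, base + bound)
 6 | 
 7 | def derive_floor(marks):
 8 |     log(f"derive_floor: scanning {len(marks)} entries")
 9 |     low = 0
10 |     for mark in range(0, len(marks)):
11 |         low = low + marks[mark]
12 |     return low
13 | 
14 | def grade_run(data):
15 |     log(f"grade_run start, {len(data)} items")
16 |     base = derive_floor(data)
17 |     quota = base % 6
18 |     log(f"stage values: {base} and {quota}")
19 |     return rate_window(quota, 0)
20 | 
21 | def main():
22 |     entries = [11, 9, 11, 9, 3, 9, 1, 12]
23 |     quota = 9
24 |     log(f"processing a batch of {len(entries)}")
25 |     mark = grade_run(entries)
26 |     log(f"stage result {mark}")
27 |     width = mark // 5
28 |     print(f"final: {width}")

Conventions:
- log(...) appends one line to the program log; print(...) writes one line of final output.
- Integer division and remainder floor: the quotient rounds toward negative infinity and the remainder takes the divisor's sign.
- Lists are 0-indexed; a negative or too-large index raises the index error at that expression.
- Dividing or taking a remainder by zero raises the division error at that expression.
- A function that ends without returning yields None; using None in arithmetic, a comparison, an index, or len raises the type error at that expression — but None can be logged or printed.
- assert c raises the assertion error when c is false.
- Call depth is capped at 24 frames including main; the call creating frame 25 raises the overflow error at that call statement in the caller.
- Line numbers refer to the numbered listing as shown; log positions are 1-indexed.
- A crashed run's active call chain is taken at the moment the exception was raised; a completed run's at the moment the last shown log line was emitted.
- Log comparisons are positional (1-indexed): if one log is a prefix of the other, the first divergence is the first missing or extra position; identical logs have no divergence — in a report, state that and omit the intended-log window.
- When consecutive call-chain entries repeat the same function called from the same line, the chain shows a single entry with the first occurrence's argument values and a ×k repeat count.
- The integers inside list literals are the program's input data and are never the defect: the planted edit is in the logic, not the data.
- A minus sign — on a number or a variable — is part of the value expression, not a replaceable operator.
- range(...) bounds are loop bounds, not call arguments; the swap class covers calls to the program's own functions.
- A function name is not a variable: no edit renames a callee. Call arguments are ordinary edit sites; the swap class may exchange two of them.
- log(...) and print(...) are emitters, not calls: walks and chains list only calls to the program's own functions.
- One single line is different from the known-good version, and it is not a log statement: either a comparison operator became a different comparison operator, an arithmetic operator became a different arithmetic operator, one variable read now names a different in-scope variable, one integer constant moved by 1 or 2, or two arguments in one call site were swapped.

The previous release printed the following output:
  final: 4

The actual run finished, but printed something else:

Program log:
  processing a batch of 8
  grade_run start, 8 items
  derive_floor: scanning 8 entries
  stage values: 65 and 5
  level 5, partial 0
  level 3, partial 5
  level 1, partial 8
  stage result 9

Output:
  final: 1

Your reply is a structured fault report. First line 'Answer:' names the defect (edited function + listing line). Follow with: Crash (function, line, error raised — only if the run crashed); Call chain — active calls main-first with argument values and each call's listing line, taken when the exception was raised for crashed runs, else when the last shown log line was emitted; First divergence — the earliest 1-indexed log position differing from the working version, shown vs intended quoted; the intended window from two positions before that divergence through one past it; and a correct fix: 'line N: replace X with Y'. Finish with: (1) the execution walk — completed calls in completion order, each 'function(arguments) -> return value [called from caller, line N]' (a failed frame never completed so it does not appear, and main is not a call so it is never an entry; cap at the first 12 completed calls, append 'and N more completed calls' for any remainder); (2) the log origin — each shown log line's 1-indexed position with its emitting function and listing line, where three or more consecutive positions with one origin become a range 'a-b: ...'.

Answer: the defect is in main at line 27.
The tell: Nothing in the log betrays the bug — only the output does.
Call chain: main.
First divergence: none; the two logs match at every position.
Execution walk:
  derive_floor([11, 9, 11, 9, 3, 9, 1, 12]) -> 65  [called from grade_run, line 16]
  rate_window(-1, 9) -> 9  [called from rate_window, line 5]
  rate_window(1, 8) -> 9  [called from rate_window, line 5]
  rate_window(3, 5) -> 9  [called from rate_window, line 5]
  rate_window(5, 0) -> 9  [called from grade_run, line 19]
  grade_run([11, 9, 11, 9, 3, 9, 1, 12]) -> 9  [called from main, line 25]
Log line origins:
  1 — main, line 24
  2 — grade_run, line 15
  3 — derive_floor, line 8
  4 — grade_run, line 18
  5-7 — rate_window, line 4
  8 — main, line 26
A correct fix: line 27: replace `//` with `-`.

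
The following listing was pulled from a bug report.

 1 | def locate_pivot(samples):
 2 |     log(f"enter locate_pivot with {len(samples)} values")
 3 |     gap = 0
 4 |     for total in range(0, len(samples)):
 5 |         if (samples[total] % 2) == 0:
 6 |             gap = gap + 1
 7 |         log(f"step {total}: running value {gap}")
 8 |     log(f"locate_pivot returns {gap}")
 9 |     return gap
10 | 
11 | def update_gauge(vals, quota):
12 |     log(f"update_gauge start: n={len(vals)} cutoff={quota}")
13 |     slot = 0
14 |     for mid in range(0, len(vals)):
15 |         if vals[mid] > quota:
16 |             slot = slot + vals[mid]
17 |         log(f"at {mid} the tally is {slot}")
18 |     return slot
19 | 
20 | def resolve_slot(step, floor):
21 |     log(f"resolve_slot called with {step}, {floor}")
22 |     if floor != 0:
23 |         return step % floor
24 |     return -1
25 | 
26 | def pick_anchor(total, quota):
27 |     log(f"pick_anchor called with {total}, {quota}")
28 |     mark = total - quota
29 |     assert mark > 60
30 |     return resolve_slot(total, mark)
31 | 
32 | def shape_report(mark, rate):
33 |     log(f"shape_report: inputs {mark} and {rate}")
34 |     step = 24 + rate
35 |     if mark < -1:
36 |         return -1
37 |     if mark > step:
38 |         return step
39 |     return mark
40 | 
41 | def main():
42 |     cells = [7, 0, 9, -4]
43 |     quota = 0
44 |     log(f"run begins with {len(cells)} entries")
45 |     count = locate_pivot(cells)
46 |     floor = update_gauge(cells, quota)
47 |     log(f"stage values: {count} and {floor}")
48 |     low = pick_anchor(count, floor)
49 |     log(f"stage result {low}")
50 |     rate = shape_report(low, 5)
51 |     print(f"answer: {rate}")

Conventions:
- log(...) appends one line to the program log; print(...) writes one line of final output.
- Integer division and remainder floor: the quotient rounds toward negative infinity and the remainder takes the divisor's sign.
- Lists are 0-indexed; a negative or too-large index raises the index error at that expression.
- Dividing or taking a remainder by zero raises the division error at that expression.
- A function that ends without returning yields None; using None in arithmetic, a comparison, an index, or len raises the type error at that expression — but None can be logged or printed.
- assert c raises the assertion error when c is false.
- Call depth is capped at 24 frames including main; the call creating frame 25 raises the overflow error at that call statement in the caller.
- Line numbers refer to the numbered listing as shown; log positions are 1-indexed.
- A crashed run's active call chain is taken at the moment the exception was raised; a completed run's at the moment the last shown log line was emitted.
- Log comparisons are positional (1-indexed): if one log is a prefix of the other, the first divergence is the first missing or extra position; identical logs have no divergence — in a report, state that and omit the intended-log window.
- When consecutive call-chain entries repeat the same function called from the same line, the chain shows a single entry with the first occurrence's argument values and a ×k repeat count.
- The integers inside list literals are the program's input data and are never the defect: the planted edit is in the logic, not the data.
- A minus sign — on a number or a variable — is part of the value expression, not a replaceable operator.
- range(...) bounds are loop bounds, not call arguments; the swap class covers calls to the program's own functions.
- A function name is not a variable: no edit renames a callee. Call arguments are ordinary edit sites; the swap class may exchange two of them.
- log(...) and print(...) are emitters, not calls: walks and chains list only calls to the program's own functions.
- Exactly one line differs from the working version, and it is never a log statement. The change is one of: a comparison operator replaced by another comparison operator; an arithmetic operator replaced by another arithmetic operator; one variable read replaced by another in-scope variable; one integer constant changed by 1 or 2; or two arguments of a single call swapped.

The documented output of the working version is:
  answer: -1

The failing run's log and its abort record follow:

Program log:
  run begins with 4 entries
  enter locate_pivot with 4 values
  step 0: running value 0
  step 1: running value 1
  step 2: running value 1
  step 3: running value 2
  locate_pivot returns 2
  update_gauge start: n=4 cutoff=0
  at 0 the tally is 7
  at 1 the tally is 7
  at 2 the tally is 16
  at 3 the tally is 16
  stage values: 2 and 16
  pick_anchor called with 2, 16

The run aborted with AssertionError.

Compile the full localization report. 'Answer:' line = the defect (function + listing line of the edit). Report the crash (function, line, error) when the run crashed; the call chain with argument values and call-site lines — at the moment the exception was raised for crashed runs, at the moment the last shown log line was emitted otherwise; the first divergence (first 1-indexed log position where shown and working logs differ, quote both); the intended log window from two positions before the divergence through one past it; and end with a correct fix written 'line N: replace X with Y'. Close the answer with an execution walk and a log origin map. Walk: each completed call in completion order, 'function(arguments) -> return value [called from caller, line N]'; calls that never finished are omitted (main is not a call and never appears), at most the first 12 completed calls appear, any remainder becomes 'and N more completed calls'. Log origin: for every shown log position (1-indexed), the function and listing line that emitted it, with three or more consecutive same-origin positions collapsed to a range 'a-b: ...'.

Answer: the defect is in pick_anchor at line 29.
The tell: After 14 matching log lines the faulty run goes silent, while the working version continues with 'resolve_slot called with 2, -14'.
Crash: pick_anchor, line 29, AssertionError.
Call chain: main -> pick_anchor(2, 16) (called at line 48).
First divergence: position 15 (shown log ended at 14 lines; the working version continues: 'resolve_slot called with 2, -14').
Intended log window:
  13: stage values: 2 and 16
  14: pick_anchor called with 2, 16
  15: resolve_slot called with 2, -14
  16: stage result -12
Execution walk:
  locate_pivot([7, 0, 9, -4]) -> 2  [called from main, line 45]
  update_gauge([7, 0, 9, -4], 0) -> 16  [called from main, line 46]
Log origin:
  1: emitted by main (line 44)
  2: emitted by locate_pivot (line 2)
  3-6: emitted by locate_pivot (line 7)
  7: emitted by locate_pivot (line 8)
  8: emitted by update_gauge (line 12)
  9-12: emitted by update_gauge (line 17)
  13: emitted by main (line 47)
  14: emitted by pick_anchor (line 27)
A correct fix: line 29: replace `>` with `<=`.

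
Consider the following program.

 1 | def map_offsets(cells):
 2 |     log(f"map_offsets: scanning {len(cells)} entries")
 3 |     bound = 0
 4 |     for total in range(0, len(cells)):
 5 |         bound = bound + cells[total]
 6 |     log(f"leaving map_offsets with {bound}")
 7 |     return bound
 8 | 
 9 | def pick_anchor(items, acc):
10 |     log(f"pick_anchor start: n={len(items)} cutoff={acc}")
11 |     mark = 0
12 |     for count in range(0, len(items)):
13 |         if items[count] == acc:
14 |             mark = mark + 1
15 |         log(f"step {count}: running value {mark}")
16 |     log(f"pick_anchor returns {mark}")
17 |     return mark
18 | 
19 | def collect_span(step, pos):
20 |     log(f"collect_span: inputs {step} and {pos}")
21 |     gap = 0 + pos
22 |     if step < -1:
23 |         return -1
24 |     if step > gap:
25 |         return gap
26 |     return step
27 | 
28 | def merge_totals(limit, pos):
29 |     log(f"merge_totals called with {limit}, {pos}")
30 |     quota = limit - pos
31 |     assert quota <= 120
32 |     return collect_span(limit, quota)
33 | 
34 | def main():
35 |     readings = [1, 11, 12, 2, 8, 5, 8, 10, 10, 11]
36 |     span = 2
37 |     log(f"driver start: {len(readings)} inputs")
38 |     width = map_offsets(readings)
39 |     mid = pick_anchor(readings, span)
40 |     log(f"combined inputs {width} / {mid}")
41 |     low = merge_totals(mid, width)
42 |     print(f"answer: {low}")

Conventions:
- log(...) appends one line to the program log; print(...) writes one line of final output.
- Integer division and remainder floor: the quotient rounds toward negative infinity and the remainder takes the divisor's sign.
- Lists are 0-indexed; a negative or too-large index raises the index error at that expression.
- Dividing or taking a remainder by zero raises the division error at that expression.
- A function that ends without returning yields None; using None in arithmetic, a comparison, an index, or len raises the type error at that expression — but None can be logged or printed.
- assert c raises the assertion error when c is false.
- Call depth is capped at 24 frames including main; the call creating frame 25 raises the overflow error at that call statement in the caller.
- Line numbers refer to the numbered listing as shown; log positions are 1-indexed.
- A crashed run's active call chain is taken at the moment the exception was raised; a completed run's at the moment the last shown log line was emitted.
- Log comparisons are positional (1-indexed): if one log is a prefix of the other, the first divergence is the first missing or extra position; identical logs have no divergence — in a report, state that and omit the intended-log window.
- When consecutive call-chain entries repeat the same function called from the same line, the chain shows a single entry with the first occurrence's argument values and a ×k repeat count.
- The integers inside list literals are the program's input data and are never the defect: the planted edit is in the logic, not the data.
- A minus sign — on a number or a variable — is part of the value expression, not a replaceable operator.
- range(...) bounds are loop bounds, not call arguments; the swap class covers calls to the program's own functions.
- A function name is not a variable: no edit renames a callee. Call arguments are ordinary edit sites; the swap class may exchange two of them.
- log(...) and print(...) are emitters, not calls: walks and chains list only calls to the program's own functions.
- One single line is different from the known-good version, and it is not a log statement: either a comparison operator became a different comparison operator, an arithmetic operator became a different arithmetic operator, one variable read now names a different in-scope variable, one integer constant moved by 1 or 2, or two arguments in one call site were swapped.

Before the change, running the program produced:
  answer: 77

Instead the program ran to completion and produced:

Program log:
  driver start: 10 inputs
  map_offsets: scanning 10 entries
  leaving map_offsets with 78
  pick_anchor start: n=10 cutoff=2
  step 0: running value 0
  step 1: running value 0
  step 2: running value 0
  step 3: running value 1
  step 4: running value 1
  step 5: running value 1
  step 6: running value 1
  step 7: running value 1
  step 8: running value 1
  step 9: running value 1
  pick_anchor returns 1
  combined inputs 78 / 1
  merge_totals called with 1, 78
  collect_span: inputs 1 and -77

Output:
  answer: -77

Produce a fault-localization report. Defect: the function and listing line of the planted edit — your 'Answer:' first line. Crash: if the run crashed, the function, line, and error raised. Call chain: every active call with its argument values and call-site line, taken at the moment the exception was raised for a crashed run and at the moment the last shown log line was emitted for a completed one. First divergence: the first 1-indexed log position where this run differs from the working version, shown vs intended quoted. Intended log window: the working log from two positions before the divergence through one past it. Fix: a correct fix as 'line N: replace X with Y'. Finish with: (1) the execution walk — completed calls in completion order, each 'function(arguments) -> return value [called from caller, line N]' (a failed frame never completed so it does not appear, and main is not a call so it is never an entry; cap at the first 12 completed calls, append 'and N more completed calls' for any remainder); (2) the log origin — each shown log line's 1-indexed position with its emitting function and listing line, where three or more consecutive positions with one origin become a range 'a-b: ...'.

Answer: the defect is in main at line 41.
Core observation: Position 17 is the first bad log line: 'merge_totals called with 1, 78' should read 'merge_totals called with 78, 1'.
Call chain: main -> merge_totals(1, 78) (called at line 41) -> collect_span(1, -77) (called at line 32).
First divergence: position 17; shown 'merge_totals called with 1, 78' vs intended 'merge_totals called with 78, 1'.
Intended log window:
  15: pick_anchor returns 1
  16: combined inputs 78 / 1
  17: merge_totals called with 78, 1
  18: collect_span: inputs 78 and 77
Execution walk:
  map_offsets([1, 11, 12, 2, 8, 5, 8, 10, 10, 11]) -> 78  [called from main, line 38]
  pick_anchor([1, 11, 12, 2, 8, 5, 8, 10, 10, 11], 2) -> 1  [called from main, line 39]
  collect_span(1, -77) -> -77  [called from merge_totals, line 32]
  merge_totals(1, 78) -> -77  [called from main, line 41]
Origin of each log line:
  1: logged in main at line 37
  2: logged in map_offsets at line 2
  3: logged in map_offsets at line 6
  4: logged in pick_anchor at line 10
  5-14: logged in pick_anchor at line 15
  15: logged in pick_anchor at line 16
  16: logged in main at line 40
  17: logged in merge_totals at line 29
  18: logged in collect_span at line 20
A correct fix: line 41: replace `merge_totals(mid, width)` with `merge_totals(width, mid)`.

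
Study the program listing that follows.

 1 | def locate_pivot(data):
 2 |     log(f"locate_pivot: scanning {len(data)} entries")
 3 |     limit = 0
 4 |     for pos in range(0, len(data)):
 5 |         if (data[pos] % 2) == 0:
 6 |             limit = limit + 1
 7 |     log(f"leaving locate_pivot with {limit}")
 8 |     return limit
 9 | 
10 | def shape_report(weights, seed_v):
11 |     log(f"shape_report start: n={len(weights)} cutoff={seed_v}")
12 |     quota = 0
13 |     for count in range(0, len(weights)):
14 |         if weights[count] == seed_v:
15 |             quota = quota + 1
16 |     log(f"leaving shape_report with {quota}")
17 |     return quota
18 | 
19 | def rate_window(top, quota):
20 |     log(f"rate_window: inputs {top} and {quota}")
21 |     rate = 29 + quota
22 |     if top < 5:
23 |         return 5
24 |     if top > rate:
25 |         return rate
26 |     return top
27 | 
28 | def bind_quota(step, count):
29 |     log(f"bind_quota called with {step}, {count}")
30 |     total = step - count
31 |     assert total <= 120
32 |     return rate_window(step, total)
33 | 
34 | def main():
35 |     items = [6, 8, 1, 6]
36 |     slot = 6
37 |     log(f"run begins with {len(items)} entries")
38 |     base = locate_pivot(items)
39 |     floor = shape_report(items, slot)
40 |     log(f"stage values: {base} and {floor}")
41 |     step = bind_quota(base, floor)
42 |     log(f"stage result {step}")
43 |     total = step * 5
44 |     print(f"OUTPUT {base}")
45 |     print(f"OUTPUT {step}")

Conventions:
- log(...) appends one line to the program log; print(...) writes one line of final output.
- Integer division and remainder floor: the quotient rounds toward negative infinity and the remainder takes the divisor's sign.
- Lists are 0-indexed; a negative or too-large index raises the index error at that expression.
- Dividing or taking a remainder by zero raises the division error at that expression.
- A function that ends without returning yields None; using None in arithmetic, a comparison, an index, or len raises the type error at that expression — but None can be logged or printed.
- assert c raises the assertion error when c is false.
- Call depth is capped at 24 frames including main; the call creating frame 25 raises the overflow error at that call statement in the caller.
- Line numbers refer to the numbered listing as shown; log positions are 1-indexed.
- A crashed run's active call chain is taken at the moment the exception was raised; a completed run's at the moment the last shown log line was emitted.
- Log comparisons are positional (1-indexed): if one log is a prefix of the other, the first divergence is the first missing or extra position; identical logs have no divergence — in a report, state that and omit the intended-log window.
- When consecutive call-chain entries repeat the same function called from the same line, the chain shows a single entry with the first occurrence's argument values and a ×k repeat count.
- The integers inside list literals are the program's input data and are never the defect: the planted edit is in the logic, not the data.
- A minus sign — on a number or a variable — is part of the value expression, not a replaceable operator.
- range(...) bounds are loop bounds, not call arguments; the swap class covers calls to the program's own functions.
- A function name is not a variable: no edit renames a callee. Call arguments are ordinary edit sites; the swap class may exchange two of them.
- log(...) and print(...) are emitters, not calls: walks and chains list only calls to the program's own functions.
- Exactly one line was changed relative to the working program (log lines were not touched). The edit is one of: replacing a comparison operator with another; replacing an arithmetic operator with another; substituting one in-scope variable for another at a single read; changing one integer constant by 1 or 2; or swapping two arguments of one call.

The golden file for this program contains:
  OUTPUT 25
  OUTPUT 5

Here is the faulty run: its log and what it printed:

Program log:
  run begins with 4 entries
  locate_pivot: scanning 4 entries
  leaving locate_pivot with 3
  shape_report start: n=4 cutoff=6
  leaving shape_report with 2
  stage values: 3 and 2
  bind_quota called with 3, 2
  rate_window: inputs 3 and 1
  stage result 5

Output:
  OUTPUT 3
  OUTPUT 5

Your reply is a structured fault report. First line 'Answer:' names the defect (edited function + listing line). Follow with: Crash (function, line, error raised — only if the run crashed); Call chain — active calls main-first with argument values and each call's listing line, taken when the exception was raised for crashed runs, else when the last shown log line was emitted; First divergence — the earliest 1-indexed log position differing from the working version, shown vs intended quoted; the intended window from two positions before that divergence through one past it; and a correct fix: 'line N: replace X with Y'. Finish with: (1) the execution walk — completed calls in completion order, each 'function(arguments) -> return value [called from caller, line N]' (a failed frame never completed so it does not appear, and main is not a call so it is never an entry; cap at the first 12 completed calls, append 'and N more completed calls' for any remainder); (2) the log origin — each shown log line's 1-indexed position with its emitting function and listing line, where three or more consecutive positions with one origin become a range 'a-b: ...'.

Answer: the defect is in main at line 44.
Core observation: Log streams are identical — the defect surfaces only in the printed output.
Call chain: main.
First divergence: there is none — every log position agrees.
Execution walk:
  locate_pivot([6, 8, 1, 6]) -> 3  [called from main, line 38]
  shape_report([6, 8, 1, 6], 6) -> 2  [called from main, line 39]
  rate_window(3, 1) -> 5  [called from bind_quota, line 32]
  bind_quota(3, 2) -> 5  [called from main, line 41]
Log origin:
  1: logged in main at line 37
  2: logged in locate_pivot at line 2
  3: logged in locate_pivot at line 7
  4: logged in shape_report at line 11
  5: logged in shape_report at line 16
  6: logged in main at line 40
  7: logged in bind_quota at line 29
  8: logged in rate_window at line 20
  9: logged in main at line 42
A correct fix: line 44: replace `base` with `total`.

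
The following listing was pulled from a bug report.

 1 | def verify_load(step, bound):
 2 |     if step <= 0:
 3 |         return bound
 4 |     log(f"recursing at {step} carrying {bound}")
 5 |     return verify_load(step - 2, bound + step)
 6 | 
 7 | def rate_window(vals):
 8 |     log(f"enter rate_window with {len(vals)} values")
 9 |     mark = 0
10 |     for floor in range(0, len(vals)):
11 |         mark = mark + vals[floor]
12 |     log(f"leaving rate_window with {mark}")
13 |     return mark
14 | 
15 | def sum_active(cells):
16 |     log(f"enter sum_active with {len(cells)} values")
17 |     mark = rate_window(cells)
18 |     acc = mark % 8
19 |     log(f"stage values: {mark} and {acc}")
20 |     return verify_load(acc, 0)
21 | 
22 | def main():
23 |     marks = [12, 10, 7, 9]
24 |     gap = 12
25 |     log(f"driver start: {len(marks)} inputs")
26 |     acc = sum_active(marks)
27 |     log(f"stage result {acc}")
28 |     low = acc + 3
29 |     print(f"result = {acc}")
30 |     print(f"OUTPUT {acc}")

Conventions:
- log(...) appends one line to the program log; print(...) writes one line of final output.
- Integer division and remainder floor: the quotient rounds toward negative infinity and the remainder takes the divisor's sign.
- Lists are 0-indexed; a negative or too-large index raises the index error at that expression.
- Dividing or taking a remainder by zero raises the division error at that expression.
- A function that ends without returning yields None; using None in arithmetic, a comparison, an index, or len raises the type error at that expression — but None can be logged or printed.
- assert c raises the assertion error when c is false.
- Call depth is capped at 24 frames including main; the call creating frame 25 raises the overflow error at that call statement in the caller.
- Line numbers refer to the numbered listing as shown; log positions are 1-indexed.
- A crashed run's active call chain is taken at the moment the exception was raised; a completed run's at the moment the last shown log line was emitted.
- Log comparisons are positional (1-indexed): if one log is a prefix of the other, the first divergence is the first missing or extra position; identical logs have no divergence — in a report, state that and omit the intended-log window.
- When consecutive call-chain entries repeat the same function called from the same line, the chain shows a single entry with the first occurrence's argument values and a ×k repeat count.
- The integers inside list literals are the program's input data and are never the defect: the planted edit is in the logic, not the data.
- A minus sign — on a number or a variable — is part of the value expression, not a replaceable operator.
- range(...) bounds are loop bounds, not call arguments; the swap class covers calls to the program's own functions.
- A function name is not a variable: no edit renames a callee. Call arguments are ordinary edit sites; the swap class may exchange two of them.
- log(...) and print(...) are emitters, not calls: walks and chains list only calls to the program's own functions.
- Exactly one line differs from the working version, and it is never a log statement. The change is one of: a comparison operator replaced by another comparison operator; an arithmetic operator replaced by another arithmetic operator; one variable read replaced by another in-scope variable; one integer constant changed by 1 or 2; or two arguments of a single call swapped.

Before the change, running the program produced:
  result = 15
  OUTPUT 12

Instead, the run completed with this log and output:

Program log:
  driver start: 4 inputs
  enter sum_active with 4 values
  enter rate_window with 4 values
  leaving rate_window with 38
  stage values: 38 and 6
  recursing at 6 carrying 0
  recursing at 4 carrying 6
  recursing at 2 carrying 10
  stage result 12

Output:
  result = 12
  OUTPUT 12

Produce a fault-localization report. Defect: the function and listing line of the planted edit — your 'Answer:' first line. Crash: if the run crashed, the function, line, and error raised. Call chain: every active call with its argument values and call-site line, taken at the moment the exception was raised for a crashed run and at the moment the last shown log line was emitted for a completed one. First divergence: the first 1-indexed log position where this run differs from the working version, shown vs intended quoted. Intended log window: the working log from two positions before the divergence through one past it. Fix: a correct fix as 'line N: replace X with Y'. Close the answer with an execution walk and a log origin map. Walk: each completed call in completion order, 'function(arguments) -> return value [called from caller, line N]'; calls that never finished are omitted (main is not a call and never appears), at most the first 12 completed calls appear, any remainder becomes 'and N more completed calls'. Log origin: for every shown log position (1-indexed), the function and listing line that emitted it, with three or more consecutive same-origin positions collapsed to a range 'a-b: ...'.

Answer: the defect is in main at line 29.
Key observation: The two runs log identically and part ways only at the printed values.
Call chain: main.
First divergence: none (the log streams are identical).
Execution walk:
  rate_window([12, 10, 7, 9]) -> 38  [called from sum_active, line 17]
  verify_load(0, 12) -> 12  [called from verify_load, line 5]
  verify_load(2, 10) -> 12  [called from verify_load, line 5]
  verify_load(4, 6) -> 12  [called from verify_load, line 5]
  verify_load(6, 0) -> 12  [called from sum_active, line 20]
  sum_active([12, 10, 7, 9]) -> 12  [called from main, line 26]
Log origins:
  1 — main, line 25
  2 — sum_active, line 16
  3 — rate_window, line 8
  4 — rate_window, line 12
  5 — sum_active, line 19
  6-8 — verify_load, line 4
  9 — main, line 27
A correct fix: line 29: replace `acc` with `low`.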